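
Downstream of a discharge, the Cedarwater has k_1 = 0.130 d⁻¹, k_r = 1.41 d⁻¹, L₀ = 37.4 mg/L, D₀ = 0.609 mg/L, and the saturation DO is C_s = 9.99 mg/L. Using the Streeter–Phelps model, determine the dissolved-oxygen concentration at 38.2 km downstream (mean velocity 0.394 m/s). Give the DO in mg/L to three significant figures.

DO ≈ 7.36 mg/L

Travel time t = x/v = 38.2 km / (0.394 m/s) = 38200 m / 0.394 m/s = 96950 s = 1.122 d.
k_1 L₀/(k_r−k_1) = 0.130×37.4/(1.41−0.130) = 4.862/1.280 = 3.798 mg/L.
e^(−k_1 t) = e^(−0.130×1.122) = 0.8643; e^(−k_r t) = e^(−1.41×1.122) = 0.2055.
D = 3.798 × (0.8643 − 0.2055) + 0.609 × 0.2055 = 2.502 + 0.1252 = 2.627 mg/L.
DO = C_s − D = 9.99 − 2.627 = 7.363 mg/L.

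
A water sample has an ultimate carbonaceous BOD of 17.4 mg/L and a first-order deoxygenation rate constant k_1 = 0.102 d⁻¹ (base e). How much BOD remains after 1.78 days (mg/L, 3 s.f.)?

L ≈ 14.5 mg/L

L_t = L₀ e^(−k_1 t) = 17.4 × e^(−0.102×1.78) = 17.4 × 0.8340 = 14.51 mg/L.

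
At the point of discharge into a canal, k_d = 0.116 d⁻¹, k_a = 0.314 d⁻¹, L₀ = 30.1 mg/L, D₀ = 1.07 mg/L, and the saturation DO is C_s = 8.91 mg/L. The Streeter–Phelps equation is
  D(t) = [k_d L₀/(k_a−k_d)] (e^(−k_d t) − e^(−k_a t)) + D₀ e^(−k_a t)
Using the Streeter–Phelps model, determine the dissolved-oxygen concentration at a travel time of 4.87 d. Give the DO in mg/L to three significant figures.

k_d L₀/(k_a−k_d) = 0.116×30.1/(0.314−0.116) = 3.492/0.1980 = 17.63 mg/L.
e^(−k_d t) = e^(−0.116×4.870) = 0.5684; e^(−k_a t) = e^(−0.314×4.870) = 0.2167.
D = 17.63 × (0.5684 − 0.2167) + 1.07 × 0.2167 = 6.202 + 0.2319 = 6.434 mg/L.
DO = C_s − D = 8.91 − 6.434 = 2.476 mg/L.

DO ≈ 2.48 mg/L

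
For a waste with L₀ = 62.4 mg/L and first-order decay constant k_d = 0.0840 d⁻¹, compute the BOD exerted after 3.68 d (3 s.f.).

y ≈ 16.6 mg/L

y_t = L₀(1 − e^(−k_d t)) = 62.4 × (1 − e^(−0.0840×3.68))
= 62.4 × (1 − 0.7341) = 62.4 × 0.2659 = 16.59 mg/L.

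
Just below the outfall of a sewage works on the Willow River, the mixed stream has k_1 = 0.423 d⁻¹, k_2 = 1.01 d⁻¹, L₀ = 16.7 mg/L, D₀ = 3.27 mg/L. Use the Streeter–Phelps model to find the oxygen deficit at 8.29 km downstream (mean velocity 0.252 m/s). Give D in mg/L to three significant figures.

D ≈ 4.28 mg/L

Travel time t = x/v = 8.29 km / (0.252 m/s) = 8290 m / 0.252 m/s = 32900 s = 0.3808 d.
k_1 L₀/(k_2−k_1) = 0.423×16.7/(1.01−0.423) = 7.064/0.5870 = 12.03 mg/L.
e^(−k_1 t) = e^(−0.423×0.3808) = 0.8512; e^(−k_2 t) = e^(−1.01×0.3808) = 0.6808.
D = 12.03 × (0.8512 − 0.6808) + 3.27 × 0.6808 = 2.052 + 2.226 = 4.278 mg/L.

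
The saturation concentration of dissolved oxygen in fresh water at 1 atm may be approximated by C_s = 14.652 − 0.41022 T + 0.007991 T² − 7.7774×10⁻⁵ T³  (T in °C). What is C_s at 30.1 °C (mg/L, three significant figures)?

C_s ≈ 7.42 mg/L

C_s = 14.652 − 0.41022×30.1 + 0.007991×30.1² − 7.7774×10⁻⁵×30.1³ = 7.423 mg/L.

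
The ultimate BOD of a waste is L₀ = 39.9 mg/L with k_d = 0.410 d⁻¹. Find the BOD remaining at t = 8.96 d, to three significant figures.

L_t = L₀ e^(−k_d t) = 39.9 × e^(−0.410×8.96) = 39.9 × 0.02538 = 1.013 mg/L.

L ≈ 1.01 mg/L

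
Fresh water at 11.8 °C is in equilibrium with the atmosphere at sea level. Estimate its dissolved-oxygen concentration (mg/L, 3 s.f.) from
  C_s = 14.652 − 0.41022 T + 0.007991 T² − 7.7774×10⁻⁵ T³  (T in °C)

C_s = 14.652 − 0.41022×11.8 + 0.007991×11.8² − 7.7774×10⁻⁵×11.8³ = 10.80 mg/L.

C_s ≈ 10.8 mg/L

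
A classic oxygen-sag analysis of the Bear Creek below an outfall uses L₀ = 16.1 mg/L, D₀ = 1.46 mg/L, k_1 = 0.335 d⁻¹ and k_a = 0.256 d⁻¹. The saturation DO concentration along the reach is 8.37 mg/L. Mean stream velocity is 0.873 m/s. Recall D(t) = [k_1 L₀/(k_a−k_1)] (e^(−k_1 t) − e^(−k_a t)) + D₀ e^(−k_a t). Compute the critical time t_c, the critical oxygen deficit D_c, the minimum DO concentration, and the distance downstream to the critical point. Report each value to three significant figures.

t_c ≈ 3.14 d; D_c ≈ 7.37 mg/L; min DO ≈ 1.00 mg/L; x_c ≈ 237 km

t_c = [1/(k_a−k_1)] ln[(k_a/k_1)(1 − D₀(k_a−k_1)/(k_1 L₀))]
= [1/(0.256−0.335)] ln[(0.256/0.335)(1 − 1.46×-0.07900/(0.335×16.1))]
= (1/-0.07900) ln[0.7642 × 1.021] = -12.66 × ln(0.7805) = -12.66 × -0.2478 = 3.137 d.
L(t_c) = L₀ e^(−k_1 t_c) = 16.1 × 0.3497 = 5.630 mg/L, and at the critical point k_a D_c = k_1 L, so D_c = (0.335/0.256) × 5.630 = 7.367 mg/L.
Minimum DO = C_s − D_c = 8.37 − 7.367 = 1.003 mg/L.
x_c = v t_c = 0.873 m/s × 3.137 d × 86400 s/d = 236600 m ≈ 237 km.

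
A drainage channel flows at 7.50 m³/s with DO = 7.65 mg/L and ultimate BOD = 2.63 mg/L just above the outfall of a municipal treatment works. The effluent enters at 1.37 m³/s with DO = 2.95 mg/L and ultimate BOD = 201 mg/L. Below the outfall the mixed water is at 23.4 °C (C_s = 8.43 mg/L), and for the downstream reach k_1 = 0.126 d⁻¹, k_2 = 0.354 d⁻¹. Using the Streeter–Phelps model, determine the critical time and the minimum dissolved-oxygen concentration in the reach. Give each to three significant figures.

t_c ≈ 4.16 d; minimum DO ≈ 1.42 mg/L

Mixed DO = (7.50×7.65 + 1.37×2.95)/(7.50+1.37) = 61.42/8.870 = 6.924 mg/L.
Mixed L₀ = (7.50×2.63 + 1.37×201)/(8.870) = 295.1/8.870 = 33.27 mg/L.
Initial deficit D₀ = C_s − DO₀ = 8.43 − 6.924 = 1.506 mg/L.
t_c = (1/0.2280) ln[(0.354/0.126)(1 − 1.506×0.2280/(0.126×33.27))] = 4.386 × ln(2.579) = 4.156 d.
D_c = (0.126/0.354) × 33.27 × e^(−0.126×4.156) = 0.3559 × 33.27 × 0.5924 = 7.014 mg/L.
Minimum DO = 8.43 − 7.014 = 1.416 mg/L.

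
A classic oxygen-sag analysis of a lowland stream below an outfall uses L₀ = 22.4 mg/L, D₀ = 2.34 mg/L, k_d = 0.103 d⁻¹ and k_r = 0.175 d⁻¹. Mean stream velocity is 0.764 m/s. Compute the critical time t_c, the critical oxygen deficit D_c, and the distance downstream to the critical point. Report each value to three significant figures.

t_c ≈ 6.31 d; D_c ≈ 6.88 mg/L; x_c ≈ 416 km

t_c = [1/(k_r−k_d)] ln[(k_r/k_d)(1 − D₀(k_r−k_d)/(k_d L₀))]
= [1/(0.175−0.103)] ln[(0.175/0.103)(1 − 2.34×0.07200/(0.103×22.4))]
= (1/0.07200) ln[1.699 × 0.9270] = 13.89 × ln(1.575) = 13.89 × 0.4542 = 6.309 d.
D_c = (k_d/k_r) L₀ e^(−k_d t_c) = (0.103/0.175) × 22.4 × e^(−0.103×6.309) = 0.5886 × 22.4 × 0.5221 = 6.884 mg/L.
x_c = v t_c = 0.764 m/s × 6.309 d × 86400 s/d = 416400 m ≈ 416 km.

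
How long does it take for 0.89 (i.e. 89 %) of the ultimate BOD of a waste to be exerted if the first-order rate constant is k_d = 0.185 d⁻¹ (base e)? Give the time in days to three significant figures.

y/L₀ = 1 − e^(−k_d t) = 0.89 ⇒ e^(−k_d t) = 0.110
t = −ln(0.110) / 0.185 = 2.207 / 0.185 = 11.93 d.

t ≈ 11.9 d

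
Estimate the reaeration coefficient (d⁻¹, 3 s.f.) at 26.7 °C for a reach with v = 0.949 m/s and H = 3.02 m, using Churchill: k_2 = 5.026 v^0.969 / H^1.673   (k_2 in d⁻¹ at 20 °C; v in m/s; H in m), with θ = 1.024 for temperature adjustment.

k_2(20) = 5.026 × 0.949^0.969 / 3.02^1.673 = 5.026 × 0.9505 / 6.354 = 0.7519 d⁻¹.
k_2(26.7) = 0.7519 × 1.024^(26.7−20) = 0.7519 × 1.172 = 0.8814 d⁻¹.

k_2 ≈ 0.881 d⁻¹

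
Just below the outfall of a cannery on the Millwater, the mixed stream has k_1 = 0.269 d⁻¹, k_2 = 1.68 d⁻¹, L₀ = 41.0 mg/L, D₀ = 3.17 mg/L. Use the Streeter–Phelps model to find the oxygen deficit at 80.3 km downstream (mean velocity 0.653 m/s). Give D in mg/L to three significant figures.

D ≈ 4.90 mg/L

Travel time t = x/v = 80.3 km / (0.653 m/s) = 80300 m / 0.653 m/s = 123000 s = 1.423 d.
k_1 L₀/(k_2−k_1) = 0.269×41.0/(1.68−0.269) = 11.03/1.411 = 7.816 mg/L.
e^(−k_1 t) = e^(−0.269×1.423) = 0.6819; e^(−k_2 t) = e^(−1.68×1.423) = 0.09153.
D = 7.816 × (0.6819 − 0.09153) + 3.17 × 0.09153 = 4.615 + 0.2901 = 4.905 mg/L.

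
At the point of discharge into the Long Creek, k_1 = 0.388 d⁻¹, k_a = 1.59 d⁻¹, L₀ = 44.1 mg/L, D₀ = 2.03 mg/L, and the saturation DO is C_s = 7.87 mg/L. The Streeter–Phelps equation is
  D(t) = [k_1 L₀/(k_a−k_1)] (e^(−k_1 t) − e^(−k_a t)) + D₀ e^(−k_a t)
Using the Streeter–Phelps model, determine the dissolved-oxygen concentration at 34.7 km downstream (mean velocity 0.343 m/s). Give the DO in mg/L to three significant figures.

DO ≈ 0.729 mg/L

Travel time t = x/v = 34.7 km / (0.343 m/s) = 34700 m / 0.343 m/s = 101200 s = 1.171 d.
k_1 L₀/(k_a−k_1) = 0.388×44.1/(1.59−0.388) = 17.11/1.202 = 14.24 mg/L.
e^(−k_1 t) = e^(−0.388×1.171) = 0.6349; e^(−k_a t) = e^(−1.59×1.171) = 0.1554.
D = 14.24 × (0.6349 − 0.1554) + 2.03 × 0.1554 = 6.826 + 0.3155 = 7.141 mg/L.
DO = C_s − D = 7.87 − 7.141 = 0.7290 mg/L.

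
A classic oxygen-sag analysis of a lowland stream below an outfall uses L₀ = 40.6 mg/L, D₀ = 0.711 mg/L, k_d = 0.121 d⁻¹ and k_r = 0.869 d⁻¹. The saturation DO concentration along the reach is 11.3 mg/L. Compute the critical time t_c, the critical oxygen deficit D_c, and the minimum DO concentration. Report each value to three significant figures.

t_c = [1/(k_r−k_d)] ln[(k_r/k_d)(1 − D₀(k_r−k_d)/(k_d L₀))]
= [1/(0.869−0.121)] ln[(0.869/0.121)(1 − 0.711×0.7480/(0.121×40.6))]
= (1/0.7480) ln[7.182 × 0.8917] = 1.337 × ln(6.404) = 1.337 × 1.857 = 2.483 d.
D_c = (k_d/k_r) L₀ e^(−k_d t_c) = (0.121/0.869) × 40.6 × e^(−0.121×2.483) = 0.1392 × 40.6 × 0.7405 = 4.186 mg/L.
Minimum DO = C_s − D_c = 11.3 − 4.186 = 7.114 mg/L.

t_c ≈ 2.48 d; D_c ≈ 4.19 mg/L; min DO ≈ 7.11 mg/L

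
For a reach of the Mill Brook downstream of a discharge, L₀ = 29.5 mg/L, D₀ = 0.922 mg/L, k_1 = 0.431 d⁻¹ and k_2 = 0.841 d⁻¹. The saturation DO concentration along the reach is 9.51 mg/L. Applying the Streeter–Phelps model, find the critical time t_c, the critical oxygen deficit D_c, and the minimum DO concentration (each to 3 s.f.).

t_c ≈ 1.56 d; D_c ≈ 7.73 mg/L; min DO ≈ 1.78 mg/L

At the critical point dD/dt = 0, so k_1 L₀ e^(−k_1 t) = k_2 D. Substituting D(t) from the Streeter–Phelps equation and solving for t gives
t_c = ln[(k_2/k_1)(1 − D₀(k_2−k_1)/(k_1 L₀))] / (k_2−k_1).
Here k_2−k_1 = 0.4100 d⁻¹ and 1 − D₀(k_2−k_1)/(k_1 L₀) = 1 − 0.922×0.4100/(0.431×29.5) = 0.9703, so
t_c = ln(1.951 × 0.9703) / 0.4100 = 0.6383 / 0.4100 = 1.557 d.
D_c = (k_1/k_2) L₀ e^(−k_1 t_c) = (0.431/0.841) × 29.5 × e^(−0.431×1.557) = 0.5125 × 29.5 × 0.5112 = 7.728 mg/L.
Minimum DO = C_s − D_c = 9.51 − 7.728 = 1.782 mg/L.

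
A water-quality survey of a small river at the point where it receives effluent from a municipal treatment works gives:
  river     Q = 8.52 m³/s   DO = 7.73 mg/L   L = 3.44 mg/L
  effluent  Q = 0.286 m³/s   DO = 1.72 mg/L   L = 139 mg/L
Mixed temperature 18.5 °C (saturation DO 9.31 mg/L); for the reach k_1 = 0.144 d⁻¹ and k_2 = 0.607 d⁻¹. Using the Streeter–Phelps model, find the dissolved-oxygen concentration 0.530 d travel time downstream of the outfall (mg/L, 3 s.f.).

DO ≈ 7.53 mg/L

Mixed DO = (8.52×7.73 + 0.286×1.72)/(8.52+0.286) = 66.35/8.806 = 7.535 mg/L.
Mixed L₀ = (8.52×3.44 + 0.286×139)/(8.806) = 69.06/8.806 = 7.843 mg/L.
Initial deficit D₀ = C_s − DO₀ = 9.31 − 7.535 = 1.775 mg/L.
D(0.530) = [0.144×7.843/(0.607−0.144)](e^(−0.144×0.530) − e^(−0.607×0.530)) + 1.775 e^(−0.607×0.530)
= 2.439 × (0.9265 − 0.7249) + 1.775 × 0.7249 = 1.779 mg/L.
DO = 9.31 − 1.779 = 7.531 mg/L.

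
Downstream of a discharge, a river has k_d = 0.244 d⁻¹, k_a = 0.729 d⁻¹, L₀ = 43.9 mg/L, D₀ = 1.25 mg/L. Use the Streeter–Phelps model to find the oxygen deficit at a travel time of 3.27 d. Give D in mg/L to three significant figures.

k_d L₀/(k_a−k_d) = 0.244×43.9/(0.729−0.244) = 10.71/0.4850 = 22.09 mg/L.
e^(−k_d t) = e^(−0.244×3.270) = 0.4503; e^(−k_a t) = e^(−0.729×3.270) = 0.09220.
D = 22.09 × (0.4503 − 0.09220) + 1.25 × 0.09220 = 7.909 + 0.1152 = 8.024 mg/L.

D ≈ 8.02 mg/L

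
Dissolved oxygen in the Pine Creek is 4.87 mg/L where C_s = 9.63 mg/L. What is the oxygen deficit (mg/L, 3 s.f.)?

D = C_s − C = 9.63 − 4.87 = 4.76 mg/L.

D ≈ 4.76 mg/L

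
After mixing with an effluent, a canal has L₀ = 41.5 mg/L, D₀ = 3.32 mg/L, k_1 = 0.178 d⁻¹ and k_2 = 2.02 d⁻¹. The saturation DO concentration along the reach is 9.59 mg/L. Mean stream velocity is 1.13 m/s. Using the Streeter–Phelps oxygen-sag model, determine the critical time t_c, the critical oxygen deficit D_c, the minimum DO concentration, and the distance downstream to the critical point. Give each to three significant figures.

At the critical point dD/dt = 0, so k_1 L₀ e^(−k_1 t) = k_2 D. Substituting D(t) from the Streeter–Phelps equation and solving for t gives
t_c = ln[(k_2/k_1)(1 − D₀(k_2−k_1)/(k_1 L₀))] / (k_2−k_1).
Here k_2−k_1 = 1.842 d⁻¹ and 1 − D₀(k_2−k_1)/(k_1 L₀) = 1 − 3.32×1.842/(0.178×41.5) = 0.1721, so
t_c = ln(11.35 × 0.1721) / 1.842 = 0.6696 / 1.842 = 0.3635 d.
D_c = (k_1/k_2) L₀ e^(−k_1 t_c) = (0.178/2.02) × 41.5 × e^(−0.178×0.3635) = 0.08812 × 41.5 × 0.9373 = 3.428 mg/L.
Minimum DO = C_s − D_c = 9.59 − 3.428 = 6.162 mg/L.
x_c = v t_c = 1.13 m/s × 0.3635 d × 86400 s/d = 35490 m ≈ 35.5 km.

t_c ≈ 0.364 d; D_c ≈ 3.43 mg/L; min DO ≈ 6.16 mg/L; x_c ≈ 35.5 km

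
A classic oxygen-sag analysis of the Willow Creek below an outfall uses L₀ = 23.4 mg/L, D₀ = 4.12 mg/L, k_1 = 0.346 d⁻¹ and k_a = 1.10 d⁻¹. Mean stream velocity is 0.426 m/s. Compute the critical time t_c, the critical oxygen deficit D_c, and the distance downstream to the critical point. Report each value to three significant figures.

t_c = [1/(k_a−k_1)] ln[(k_a/k_1)(1 − D₀(k_a−k_1)/(k_1 L₀))]
= [1/(1.10−0.346)] ln[(1.10/0.346)(1 − 4.12×0.7540/(0.346×23.4))]
= (1/0.7540) ln[3.179 × 0.6163] = 1.326 × ln(1.959) = 1.326 × 0.6726 = 0.8921 d.
L(t_c) = L₀ e^(−k_1 t_c) = 23.4 × 0.7344 = 17.19 mg/L, and at the critical point k_a D_c = k_1 L, so D_c = (0.346/1.10) × 17.19 = 5.406 mg/L.
x_c = v t_c = 0.426 m/s × 0.8921 d × 86400 s/d = 32830 m ≈ 32.8 km.

t_c ≈ 0.892 d; D_c ≈ 5.41 mg/L; x_c ≈ 32.8 km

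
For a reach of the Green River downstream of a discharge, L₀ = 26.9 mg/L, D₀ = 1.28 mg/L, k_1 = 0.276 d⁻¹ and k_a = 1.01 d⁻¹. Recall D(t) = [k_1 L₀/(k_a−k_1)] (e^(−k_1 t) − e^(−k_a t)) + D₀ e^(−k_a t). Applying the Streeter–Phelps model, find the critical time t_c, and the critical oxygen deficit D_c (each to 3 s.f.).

At the critical point dD/dt = 0, so k_1 L₀ e^(−k_1 t) = k_a D. Substituting D(t) from the Streeter–Phelps equation and solving for t gives
t_c = ln[(k_a/k_1)(1 − D₀(k_a−k_1)/(k_1 L₀))] / (k_a−k_1).
Here k_a−k_1 = 0.7340 d⁻¹ and 1 − D₀(k_a−k_1)/(k_1 L₀) = 1 − 1.28×0.7340/(0.276×26.9) = 0.8735, so
t_c = ln(3.659 × 0.8735) / 0.7340 = 1.162 / 0.7340 = 1.583 d.
L(t_c) = L₀ e^(−k_1 t_c) = 26.9 × 0.6460 = 17.38 mg/L, and at the critical point k_a D_c = k_1 L, so D_c = (0.276/1.01) × 17.38 = 4.749 mg/L.

t_c ≈ 1.58 d; D_c ≈ 4.75 mg/L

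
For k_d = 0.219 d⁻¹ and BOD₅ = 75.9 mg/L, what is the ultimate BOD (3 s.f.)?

BOD₅ = L₀(1 − e^(−5k_d)) ⇒ L₀ = BOD₅ / (1 − e^(−5×0.219))
= 75.9 / (1 − 0.3345) = 75.9 / 0.6655 = 114.1 mg/L.

L₀ ≈ 114 mg/L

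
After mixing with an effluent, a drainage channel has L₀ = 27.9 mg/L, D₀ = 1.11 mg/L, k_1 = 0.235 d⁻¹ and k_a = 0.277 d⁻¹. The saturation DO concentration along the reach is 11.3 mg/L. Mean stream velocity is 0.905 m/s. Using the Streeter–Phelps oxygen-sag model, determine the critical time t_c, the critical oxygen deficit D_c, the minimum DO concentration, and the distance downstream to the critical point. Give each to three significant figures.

With k_a/k_1 = 1.179 and 1 − D₀(k_a−k_1)/(k_1 L₀) = 0.9929,
t_c = ln(1.179 × 0.9929) / (0.277 − 0.235) = ln(1.170) / 0.04200 = 0.1573/0.04200 = 3.745 d.
D_c = (k_1/k_a) L₀ e^(−k_1 t_c) = (0.235/0.277) × 27.9 × e^(−0.235×3.745) = 0.8484 × 27.9 × 0.4147 = 9.817 mg/L.
Minimum DO = C_s − D_c = 11.3 − 9.817 = 1.483 mg/L.
x_c = v t_c = 0.905 m/s × 3.745 d × 86400 s/d = 292800 m ≈ 293 km.

t_c ≈ 3.75 d; D_c ≈ 9.82 mg/L; min DO ≈ 1.48 mg/L; x_c ≈ 293 km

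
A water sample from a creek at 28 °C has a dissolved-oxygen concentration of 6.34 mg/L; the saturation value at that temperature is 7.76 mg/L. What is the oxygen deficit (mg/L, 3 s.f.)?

D ≈ 1.42 mg/L

D = C_s − C = 7.76 − 6.34 = 1.42 mg/L.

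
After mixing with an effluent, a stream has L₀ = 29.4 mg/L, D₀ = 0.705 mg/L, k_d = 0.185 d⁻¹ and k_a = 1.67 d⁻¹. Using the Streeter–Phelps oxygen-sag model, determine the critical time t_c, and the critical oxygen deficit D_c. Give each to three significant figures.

t_c ≈ 1.34 d; D_c ≈ 2.54 mg/L

With k_a/k_d = 9.027 and 1 − D₀(k_a−k_d)/(k_d L₀) = 0.8075,
t_c = ln(9.027 × 0.8075) / (1.67 − 0.185) = ln(7.289) / 1.485 = 1.986/1.485 = 1.338 d.
D_c = (k_d/k_a) L₀ e^(−k_d t_c) = (0.185/1.67) × 29.4 × e^(−0.185×1.338) = 0.1108 × 29.4 × 0.7808 = 2.543 mg/L.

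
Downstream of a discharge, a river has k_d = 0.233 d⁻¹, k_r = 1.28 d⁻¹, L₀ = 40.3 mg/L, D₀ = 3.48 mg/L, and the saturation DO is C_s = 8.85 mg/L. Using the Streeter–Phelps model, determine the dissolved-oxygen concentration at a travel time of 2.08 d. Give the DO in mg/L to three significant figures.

k_d L₀/(k_r−k_d) = 0.233×40.3/(1.28−0.233) = 9.390/1.047 = 8.968 mg/L.
e^(−k_d t) = e^(−0.233×2.080) = 0.6159; e^(−k_r t) = e^(−1.28×2.080) = 0.06978.
D = 8.968 × (0.6159 − 0.06978) + 3.48 × 0.06978 = 4.898 + 0.2428 = 5.141 mg/L.
DO = C_s − D = 8.85 − 5.141 = 3.709 mg/L.

DO ≈ 3.71 mg/L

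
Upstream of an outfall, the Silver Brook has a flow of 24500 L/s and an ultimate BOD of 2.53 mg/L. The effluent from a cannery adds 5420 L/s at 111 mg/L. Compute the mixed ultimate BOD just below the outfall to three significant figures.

Flow-weighted mixing: C = (Q_r C_r + Q_w C_w)/(Q_r + Q_w)
= (24500×2.53 + 5420×111)/(24500 + 5420) = 663600/29920 = 22.18 mg/L.

22.2 mg/L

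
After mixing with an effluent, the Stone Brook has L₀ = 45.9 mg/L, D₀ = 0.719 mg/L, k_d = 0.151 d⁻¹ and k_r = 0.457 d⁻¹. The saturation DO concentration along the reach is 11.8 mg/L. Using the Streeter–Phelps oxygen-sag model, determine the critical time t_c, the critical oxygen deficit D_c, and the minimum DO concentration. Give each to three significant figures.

t_c ≈ 3.51 d; D_c ≈ 8.92 mg/L; min DO ≈ 2.88 mg/L

At the critical point dD/dt = 0, so k_d L₀ e^(−k_d t) = k_r D. Substituting D(t) from the Streeter–Phelps equation and solving for t gives
t_c = ln[(k_r/k_d)(1 − D₀(k_r−k_d)/(k_d L₀))] / (k_r−k_d).
Here k_r−k_d = 0.3060 d⁻¹ and 1 − D₀(k_r−k_d)/(k_d L₀) = 1 − 0.719×0.3060/(0.151×45.9) = 0.9683, so
t_c = ln(3.026 × 0.9683) / 0.3060 = 1.075 / 0.3060 = 3.514 d.
D_c = (k_d/k_r) L₀ e^(−k_d t_c) = (0.151/0.457) × 45.9 × e^(−0.151×3.514) = 0.3304 × 45.9 × 0.5883 = 8.922 mg/L.
Minimum DO = C_s − D_c = 11.8 − 8.922 = 2.878 mg/L.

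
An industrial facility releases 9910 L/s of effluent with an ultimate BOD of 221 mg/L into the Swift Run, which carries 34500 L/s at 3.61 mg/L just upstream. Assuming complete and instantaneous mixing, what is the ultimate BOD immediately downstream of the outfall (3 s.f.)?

52.1 mg/L

Flow-weighted mixing: C = (Q_r C_r + Q_w C_w)/(Q_r + Q_w)
= (34500×3.61 + 9910×221)/(34500 + 9910) = 2.315×10^6/44410 = 52.12 mg/L.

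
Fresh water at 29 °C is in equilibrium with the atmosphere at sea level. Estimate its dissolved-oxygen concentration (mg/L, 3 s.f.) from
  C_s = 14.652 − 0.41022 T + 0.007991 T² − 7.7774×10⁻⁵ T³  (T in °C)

C_s ≈ 7.58 mg/L

C_s = 14.652 − 0.41022×29 + 0.007991×29² − 7.7774×10⁻⁵×29³ = 7.579 mg/L.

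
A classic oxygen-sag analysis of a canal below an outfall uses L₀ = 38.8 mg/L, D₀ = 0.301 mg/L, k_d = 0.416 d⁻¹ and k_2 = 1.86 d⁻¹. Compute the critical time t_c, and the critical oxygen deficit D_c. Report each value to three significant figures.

With k_2/k_d = 4.471 and 1 − D₀(k_2−k_d)/(k_d L₀) = 0.9731,
t_c = ln(4.471 × 0.9731) / (1.86 − 0.416) = ln(4.351) / 1.444 = 1.470/1.444 = 1.018 d.
D_c = (k_d/k_2) L₀ e^(−k_d t_c) = (0.416/1.86) × 38.8 × e^(−0.416×1.018) = 0.2237 × 38.8 × 0.6547 = 5.681 mg/L.

t_c ≈ 1.02 d; D_c ≈ 5.68 mg/L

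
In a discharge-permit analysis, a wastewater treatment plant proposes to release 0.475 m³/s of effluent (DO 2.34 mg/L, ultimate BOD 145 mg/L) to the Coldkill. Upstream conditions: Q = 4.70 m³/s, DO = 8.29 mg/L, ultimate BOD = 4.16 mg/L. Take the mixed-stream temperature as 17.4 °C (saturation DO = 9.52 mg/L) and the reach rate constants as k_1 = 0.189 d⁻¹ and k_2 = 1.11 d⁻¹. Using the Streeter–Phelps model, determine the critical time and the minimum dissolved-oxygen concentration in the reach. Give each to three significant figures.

Mixed DO = (4.70×8.29 + 0.475×2.34)/(4.70+0.475) = 40.07/5.175 = 7.744 mg/L.
Mixed L₀ = (4.70×4.16 + 0.475×145)/(5.175) = 88.43/5.175 = 17.09 mg/L.
Initial deficit D₀ = C_s − DO₀ = 9.52 − 7.744 = 1.776 mg/L.
t_c = (1/0.9210) ln[(1.11/0.189)(1 − 1.776×0.9210/(0.189×17.09))] = 1.086 × ln(2.898) = 1.155 d.
D_c = (0.189/1.11) × 17.09 × e^(−0.189×1.155) = 0.1703 × 17.09 × 0.8038 = 2.339 mg/L.
Minimum DO = 9.52 − 2.339 = 7.181 mg/L.

t_c ≈ 1.16 d; minimum DO ≈ 7.18 mg/L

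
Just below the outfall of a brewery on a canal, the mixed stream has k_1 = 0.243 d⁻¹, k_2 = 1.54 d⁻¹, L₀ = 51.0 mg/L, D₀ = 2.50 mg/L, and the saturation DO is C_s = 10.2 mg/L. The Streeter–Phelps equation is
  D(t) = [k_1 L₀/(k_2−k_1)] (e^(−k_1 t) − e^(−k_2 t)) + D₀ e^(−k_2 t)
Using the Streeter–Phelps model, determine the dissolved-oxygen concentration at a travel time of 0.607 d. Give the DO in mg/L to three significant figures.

DO ≈ 4.73 mg/L

k_1 L₀/(k_2−k_1) = 0.243×51.0/(1.54−0.243) = 12.39/1.297 = 9.555 mg/L.
e^(−k_1 t) = e^(−0.243×0.6070) = 0.8629; e^(−k_2 t) = e^(−1.54×0.6070) = 0.3927.
D = 9.555 × (0.8629 − 0.3927) + 2.50 × 0.3927 = 4.493 + 0.9817 = 5.474 mg/L.
DO = C_s − D = 10.2 − 5.474 = 4.726 mg/L.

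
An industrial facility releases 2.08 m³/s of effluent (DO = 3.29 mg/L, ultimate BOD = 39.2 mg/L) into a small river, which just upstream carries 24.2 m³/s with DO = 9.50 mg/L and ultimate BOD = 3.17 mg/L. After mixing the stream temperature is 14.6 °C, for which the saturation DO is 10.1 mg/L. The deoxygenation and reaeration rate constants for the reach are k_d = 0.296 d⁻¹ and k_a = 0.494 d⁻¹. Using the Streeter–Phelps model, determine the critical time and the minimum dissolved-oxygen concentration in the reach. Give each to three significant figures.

Mixed DO = (24.2×9.50 + 2.08×3.29)/(24.2+2.08) = 236.7/26.28 = 9.008 mg/L.
Mixed L₀ = (24.2×3.17 + 2.08×39.2)/(26.28) = 158.2/26.28 = 6.022 mg/L.
Initial deficit D₀ = C_s − DO₀ = 10.1 − 9.008 = 1.092 mg/L.
t_c = (1/0.1980) ln[(0.494/0.296)(1 − 1.092×0.1980/(0.296×6.022))] = 5.051 × ln(1.467) = 1.934 d.
D_c = (0.296/0.494) × 6.022 × e^(−0.296×1.934) = 0.5992 × 6.022 × 0.5641 = 2.036 mg/L.
Minimum DO = 10.1 − 2.036 = 8.064 mg/L.

t_c ≈ 1.93 d; minimum DO ≈ 8.06 mg/L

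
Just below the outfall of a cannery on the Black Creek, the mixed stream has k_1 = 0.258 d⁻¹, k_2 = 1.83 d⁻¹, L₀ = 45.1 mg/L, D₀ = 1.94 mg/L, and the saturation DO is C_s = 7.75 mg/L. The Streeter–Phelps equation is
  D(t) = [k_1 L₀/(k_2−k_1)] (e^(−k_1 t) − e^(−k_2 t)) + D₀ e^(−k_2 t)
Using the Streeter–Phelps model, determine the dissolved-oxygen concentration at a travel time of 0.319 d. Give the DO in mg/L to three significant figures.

k_1 L₀/(k_2−k_1) = 0.258×45.1/(1.83−0.258) = 11.64/1.572 = 7.402 mg/L.
e^(−k_1 t) = e^(−0.258×0.3190) = 0.9210; e^(−k_2 t) = e^(−1.83×0.3190) = 0.5578.
D = 7.402 × (0.9210 − 0.5578) + 1.94 × 0.5578 = 2.688 + 1.082 = 3.771 mg/L.
DO = C_s − D = 7.75 − 3.771 = 3.979 mg/L.

DO ≈ 3.98 mg/L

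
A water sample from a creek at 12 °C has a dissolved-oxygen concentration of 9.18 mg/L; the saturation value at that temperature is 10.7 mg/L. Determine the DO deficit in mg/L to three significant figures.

D = C_s − C = 10.7 − 9.18 = 1.52 mg/L.

D ≈ 1.52 mg/L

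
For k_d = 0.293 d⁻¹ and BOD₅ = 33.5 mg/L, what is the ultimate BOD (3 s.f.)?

BOD₅ = L₀(1 − e^(−5k_d)) ⇒ L₀ = BOD₅ / (1 − e^(−5×0.293))
= 33.5 / (1 − 0.2311) = 33.5 / 0.7689 = 43.57 mg/L.

L₀ ≈ 43.6 mg/L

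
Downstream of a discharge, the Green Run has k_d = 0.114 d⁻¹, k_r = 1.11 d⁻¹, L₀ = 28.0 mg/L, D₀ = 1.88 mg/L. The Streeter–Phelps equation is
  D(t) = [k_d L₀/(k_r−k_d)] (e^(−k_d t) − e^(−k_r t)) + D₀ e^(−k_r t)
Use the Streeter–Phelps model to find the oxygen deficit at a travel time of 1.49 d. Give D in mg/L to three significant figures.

k_d L₀/(k_r−k_d) = 0.114×28.0/(1.11−0.114) = 3.192/0.9960 = 3.205 mg/L.
e^(−k_d t) = e^(−0.114×1.490) = 0.8438; e^(−k_r t) = e^(−1.11×1.490) = 0.1913.
D = 3.205 × (0.8438 − 0.1913) + 1.88 × 0.1913 = 2.091 + 0.3596 = 2.451 mg/L.

D ≈ 2.45 mg/L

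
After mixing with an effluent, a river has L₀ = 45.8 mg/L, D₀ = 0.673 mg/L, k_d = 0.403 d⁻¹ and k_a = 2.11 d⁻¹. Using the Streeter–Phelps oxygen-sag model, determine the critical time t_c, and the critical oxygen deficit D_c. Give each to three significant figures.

t_c ≈ 0.932 d; D_c ≈ 6.01 mg/L

t_c = [1/(k_a−k_d)] ln[(k_a/k_d)(1 − D₀(k_a−k_d)/(k_d L₀))]
= [1/(2.11−0.403)] ln[(2.11/0.403)(1 − 0.673×1.707/(0.403×45.8))]
= (1/1.707) ln[5.236 × 0.9378] = 0.5858 × ln(4.910) = 0.5858 × 1.591 = 0.9322 d.
L(t_c) = L₀ e^(−k_d t_c) = 45.8 × 0.6868 = 31.46 mg/L, and at the critical point k_a D_c = k_d L, so D_c = (0.403/2.11) × 31.46 = 6.008 mg/L.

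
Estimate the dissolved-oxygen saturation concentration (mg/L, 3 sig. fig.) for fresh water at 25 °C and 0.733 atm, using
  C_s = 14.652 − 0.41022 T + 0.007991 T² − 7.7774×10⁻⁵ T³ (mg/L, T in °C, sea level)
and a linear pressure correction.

C_s ≈ 5.99 mg/L

At sea level: C_s = 14.652 − 0.41022×25 + 0.007991×25² − 7.7774×10⁻⁵×25³ = 8.176 mg/L.
Pressure correction: C_s' = 8.176 × 0.733 = 5.993 mg/L.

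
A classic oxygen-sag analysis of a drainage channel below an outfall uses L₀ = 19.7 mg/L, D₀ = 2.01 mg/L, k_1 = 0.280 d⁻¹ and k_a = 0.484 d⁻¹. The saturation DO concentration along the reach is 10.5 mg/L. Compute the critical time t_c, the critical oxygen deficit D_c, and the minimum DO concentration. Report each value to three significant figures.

t_c ≈ 2.30 d; D_c ≈ 5.98 mg/L; min DO ≈ 4.52 mg/L

With k_a/k_1 = 1.729 and 1 − D₀(k_a−k_1)/(k_1 L₀) = 0.9257,
t_c = ln(1.729 × 0.9257) / (0.484 − 0.280) = ln(1.600) / 0.2040 = 0.4701/0.2040 = 2.304 d.
L(t_c) = L₀ e^(−k_1 t_c) = 19.7 × 0.5246 = 10.33 mg/L, and at the critical point k_a D_c = k_1 L, so D_c = (0.280/0.484) × 10.33 = 5.978 mg/L.
Minimum DO = C_s − D_c = 10.5 − 5.978 = 4.522 mg/L.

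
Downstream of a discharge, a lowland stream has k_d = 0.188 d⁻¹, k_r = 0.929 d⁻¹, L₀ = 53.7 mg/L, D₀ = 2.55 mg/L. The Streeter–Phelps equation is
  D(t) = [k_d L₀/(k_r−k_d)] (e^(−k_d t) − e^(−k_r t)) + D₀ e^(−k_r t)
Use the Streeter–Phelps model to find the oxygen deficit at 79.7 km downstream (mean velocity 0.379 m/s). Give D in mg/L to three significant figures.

Travel time t = x/v = 79.7 km / (0.379 m/s) = 79700 m / 0.379 m/s = 210300 s = 2.434 d.
k_d L₀/(k_r−k_d) = 0.188×53.7/(0.929−0.188) = 10.10/0.7410 = 13.62 mg/L.
e^(−k_d t) = e^(−0.188×2.434) = 0.6328; e^(−k_r t) = e^(−0.929×2.434) = 0.1042.
D = 13.62 × (0.6328 − 0.1042) + 2.55 × 0.1042 = 7.202 + 0.2658 = 7.467 mg/L.

D ≈ 7.47 mg/L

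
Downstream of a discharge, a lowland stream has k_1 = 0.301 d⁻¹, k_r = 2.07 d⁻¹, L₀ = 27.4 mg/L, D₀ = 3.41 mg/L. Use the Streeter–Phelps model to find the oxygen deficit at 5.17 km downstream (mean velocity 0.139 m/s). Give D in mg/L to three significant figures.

Travel time t = x/v = 5.17 km / (0.139 m/s) = 5170 m / 0.139 m/s = 37190 s = 0.4305 d.
k_1 L₀/(k_r−k_1) = 0.301×27.4/(2.07−0.301) = 8.247/1.769 = 4.662 mg/L.
e^(−k_1 t) = e^(−0.301×0.4305) = 0.8785; e^(−k_r t) = e^(−2.07×0.4305) = 0.4102.
D = 4.662 × (0.8785 − 0.4102) + 3.41 × 0.4102 = 2.183 + 1.399 = 3.582 mg/L.

D ≈ 3.58 mg/L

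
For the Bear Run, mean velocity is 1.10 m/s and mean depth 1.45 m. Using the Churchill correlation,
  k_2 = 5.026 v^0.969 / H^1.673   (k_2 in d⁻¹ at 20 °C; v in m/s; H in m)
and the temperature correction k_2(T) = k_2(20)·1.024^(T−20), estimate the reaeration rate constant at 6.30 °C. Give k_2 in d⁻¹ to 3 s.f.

k_2(20) = 5.026 × 1.10^0.969 / 1.45^1.673 = 5.026 × 1.097 / 1.862 = 2.960 d⁻¹.
k_2(6.30) = 2.960 × 1.024^(6.30−20) = 2.960 × 0.7226 = 2.139 d⁻¹.

k_2 ≈ 2.14 d⁻¹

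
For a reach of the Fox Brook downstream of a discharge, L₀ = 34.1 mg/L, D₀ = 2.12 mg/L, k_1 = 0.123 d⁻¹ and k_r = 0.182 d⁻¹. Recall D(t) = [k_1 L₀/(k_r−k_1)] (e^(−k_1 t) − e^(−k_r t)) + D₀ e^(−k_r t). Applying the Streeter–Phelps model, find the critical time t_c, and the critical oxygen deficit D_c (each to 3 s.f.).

t_c ≈ 6.13 d; D_c ≈ 10.8 mg/L

At the critical point dD/dt = 0, so k_1 L₀ e^(−k_1 t) = k_r D. Substituting D(t) from the Streeter–Phelps equation and solving for t gives
t_c = ln[(k_r/k_1)(1 − D₀(k_r−k_1)/(k_1 L₀))] / (k_r−k_1).
Here k_r−k_1 = 0.05900 d⁻¹ and 1 − D₀(k_r−k_1)/(k_1 L₀) = 1 − 2.12×0.05900/(0.123×34.1) = 0.9702, so
t_c = ln(1.480 × 0.9702) / 0.05900 = 0.3615 / 0.05900 = 6.128 d.
D_c = (k_1/k_r) L₀ e^(−k_1 t_c) = (0.123/0.182) × 34.1 × e^(−0.123×6.128) = 0.6758 × 34.1 × 0.4706 = 10.85 mg/L.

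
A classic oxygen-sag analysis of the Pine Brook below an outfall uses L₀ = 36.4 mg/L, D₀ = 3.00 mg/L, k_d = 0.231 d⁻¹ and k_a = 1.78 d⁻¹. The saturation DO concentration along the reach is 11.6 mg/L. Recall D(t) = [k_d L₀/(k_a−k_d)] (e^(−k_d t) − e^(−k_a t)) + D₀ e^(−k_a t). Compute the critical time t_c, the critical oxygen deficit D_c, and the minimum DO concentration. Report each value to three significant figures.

With k_a/k_d = 7.706 and 1 − D₀(k_a−k_d)/(k_d L₀) = 0.4473,
t_c = ln(7.706 × 0.4473) / (1.78 − 0.231) = ln(3.447) / 1.549 = 1.238/1.549 = 0.7989 d.
D_c = (k_d/k_a) L₀ e^(−k_d t_c) = (0.231/1.78) × 36.4 × e^(−0.231×0.7989) = 0.1298 × 36.4 × 0.8315 = 3.928 mg/L.
Minimum DO = C_s − D_c = 11.6 − 3.928 = 7.672 mg/L.

t_c ≈ 0.799 d; D_c ≈ 3.93 mg/L; min DO ≈ 7.67 mg/L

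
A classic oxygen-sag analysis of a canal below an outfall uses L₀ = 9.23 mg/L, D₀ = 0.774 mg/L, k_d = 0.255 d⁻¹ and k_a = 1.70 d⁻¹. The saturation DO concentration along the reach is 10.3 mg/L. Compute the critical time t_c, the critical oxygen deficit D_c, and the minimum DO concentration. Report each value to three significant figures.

At the critical point dD/dt = 0, so k_d L₀ e^(−k_d t) = k_a D. Substituting D(t) from the Streeter–Phelps equation and solving for t gives
t_c = ln[(k_a/k_d)(1 − D₀(k_a−k_d)/(k_d L₀))] / (k_a−k_d).
Here k_a−k_d = 1.445 d⁻¹ and 1 − D₀(k_a−k_d)/(k_d L₀) = 1 − 0.774×1.445/(0.255×9.23) = 0.5248, so
t_c = ln(6.667 × 0.5248) / 1.445 = 1.252 / 1.445 = 0.8667 d.
L(t_c) = L₀ e^(−k_d t_c) = 9.23 × 0.8017 = 7.400 mg/L, and at the critical point k_a D_c = k_d L, so D_c = (0.255/1.70) × 7.400 = 1.110 mg/L.
Minimum DO = C_s − D_c = 10.3 − 1.110 = 9.190 mg/L.

t_c ≈ 0.867 d; D_c ≈ 1.11 mg/L; min DO ≈ 9.19 mg/L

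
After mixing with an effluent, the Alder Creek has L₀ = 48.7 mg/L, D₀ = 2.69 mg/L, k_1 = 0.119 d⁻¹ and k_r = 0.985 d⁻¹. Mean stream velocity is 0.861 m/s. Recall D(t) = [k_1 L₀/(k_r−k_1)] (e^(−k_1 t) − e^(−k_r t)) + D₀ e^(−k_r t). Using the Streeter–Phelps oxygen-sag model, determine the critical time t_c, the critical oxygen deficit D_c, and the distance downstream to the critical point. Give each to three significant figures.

t_c ≈ 1.85 d; D_c ≈ 4.72 mg/L; x_c ≈ 137 km

With k_r/k_1 = 8.277 and 1 − D₀(k_r−k_1)/(k_1 L₀) = 0.5980,
t_c = ln(8.277 × 0.5980) / (0.985 − 0.119) = ln(4.950) / 0.8660 = 1.599/0.8660 = 1.847 d.
D_c = (k_1/k_r) L₀ e^(−k_1 t_c) = (0.119/0.985) × 48.7 × e^(−0.119×1.847) = 0.1208 × 48.7 × 0.8027 = 4.723 mg/L.
x_c = v t_c = 0.861 m/s × 1.847 d × 86400 s/d = 137400 m ≈ 137 km.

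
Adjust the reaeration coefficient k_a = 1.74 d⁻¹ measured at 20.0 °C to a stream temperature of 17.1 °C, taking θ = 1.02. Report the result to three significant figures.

k_a(T₂) = k_a(T₁) · θ^(T₂−T₁) = 1.74 × 1.02^(17.1−20.0)
= 1.74 × 1.02^-2.90 = 1.74 × 0.9442 = 1.643 d⁻¹.

k_a ≈ 1.64 d⁻¹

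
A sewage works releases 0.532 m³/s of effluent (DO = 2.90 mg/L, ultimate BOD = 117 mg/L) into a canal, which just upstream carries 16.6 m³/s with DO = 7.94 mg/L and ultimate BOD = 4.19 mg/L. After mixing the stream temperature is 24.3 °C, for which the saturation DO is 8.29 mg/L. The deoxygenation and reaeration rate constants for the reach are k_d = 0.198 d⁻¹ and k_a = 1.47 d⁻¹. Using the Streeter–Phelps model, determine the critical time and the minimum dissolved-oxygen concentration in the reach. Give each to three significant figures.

Mixed DO = (16.6×7.94 + 0.532×2.90)/(16.6+0.532) = 133.3/17.13 = 7.783 mg/L.
Mixed L₀ = (16.6×4.19 + 0.532×117)/(17.13) = 131.8/17.13 = 7.693 mg/L.
Initial deficit D₀ = C_s − DO₀ = 8.29 − 7.783 = 0.5065 mg/L.
t_c = (1/1.272) ln[(1.47/0.198)(1 − 0.5065×1.272/(0.198×7.693))] = 0.7862 × ln(4.284) = 1.144 d.
D_c = (0.198/1.47) × 7.693 × e^(−0.198×1.144) = 0.1347 × 7.693 × 0.7973 = 0.8262 mg/L.
Minimum DO = 8.29 − 0.8262 = 7.464 mg/L.

t_c ≈ 1.14 d; minimum DO ≈ 7.46 mg/L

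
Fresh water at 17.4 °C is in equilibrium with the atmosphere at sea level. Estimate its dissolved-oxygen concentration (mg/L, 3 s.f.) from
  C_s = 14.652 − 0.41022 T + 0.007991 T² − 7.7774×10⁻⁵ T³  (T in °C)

C_s = 14.652 − 0.41022×17.4 + 0.007991×17.4² − 7.7774×10⁻⁵×17.4³ = 9.524 mg/L.

C_s ≈ 9.52 mg/L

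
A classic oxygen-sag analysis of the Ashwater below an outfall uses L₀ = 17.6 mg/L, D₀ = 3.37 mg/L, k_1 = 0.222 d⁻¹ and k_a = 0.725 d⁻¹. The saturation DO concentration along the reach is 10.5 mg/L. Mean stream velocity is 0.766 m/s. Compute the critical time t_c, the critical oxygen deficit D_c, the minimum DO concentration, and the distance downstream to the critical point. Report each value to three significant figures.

t_c ≈ 1.22 d; D_c ≈ 4.11 mg/L; min DO ≈ 6.39 mg/L; x_c ≈ 80.9 km

With k_a/k_1 = 3.266 and 1 − D₀(k_a−k_1)/(k_1 L₀) = 0.5662,
t_c = ln(3.266 × 0.5662) / (0.725 − 0.222) = ln(1.849) / 0.5030 = 0.6146/0.5030 = 1.222 d.
L(t_c) = L₀ e^(−k_1 t_c) = 17.6 × 0.7624 = 13.42 mg/L, and at the critical point k_a D_c = k_1 L, so D_c = (0.222/0.725) × 13.42 = 4.109 mg/L.
Minimum DO = C_s − D_c = 10.5 − 4.109 = 6.391 mg/L.
x_c = v t_c = 0.766 m/s × 1.222 d × 86400 s/d = 80870 m ≈ 80.9 km.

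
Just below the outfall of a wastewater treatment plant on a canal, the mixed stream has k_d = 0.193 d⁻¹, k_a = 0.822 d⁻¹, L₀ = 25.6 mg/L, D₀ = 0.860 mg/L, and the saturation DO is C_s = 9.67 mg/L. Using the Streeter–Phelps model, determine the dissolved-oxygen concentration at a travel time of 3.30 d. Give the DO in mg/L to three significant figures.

k_d L₀/(k_a−k_d) = 0.193×25.6/(0.822−0.193) = 4.941/0.6290 = 7.855 mg/L.
e^(−k_d t) = e^(−0.193×3.300) = 0.5289; e^(−k_a t) = e^(−0.822×3.300) = 0.06636.
D = 7.855 × (0.5289 − 0.06636) + 0.860 × 0.06636 = 3.633 + 0.05707 = 3.691 mg/L.
DO = C_s − D = 9.67 − 3.691 = 5.979 mg/L.

DO ≈ 5.98 mg/L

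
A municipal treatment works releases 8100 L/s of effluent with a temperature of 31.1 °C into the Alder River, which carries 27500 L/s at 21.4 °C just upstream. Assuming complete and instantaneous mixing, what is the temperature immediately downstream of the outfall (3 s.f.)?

Flow-weighted mixing: C = (Q_r C_r + Q_w C_w)/(Q_r + Q_w)
= (27500×21.4 + 8100×31.1)/(27500 + 8100) = 840400/35600 = 23.61 °C.

23.6 °C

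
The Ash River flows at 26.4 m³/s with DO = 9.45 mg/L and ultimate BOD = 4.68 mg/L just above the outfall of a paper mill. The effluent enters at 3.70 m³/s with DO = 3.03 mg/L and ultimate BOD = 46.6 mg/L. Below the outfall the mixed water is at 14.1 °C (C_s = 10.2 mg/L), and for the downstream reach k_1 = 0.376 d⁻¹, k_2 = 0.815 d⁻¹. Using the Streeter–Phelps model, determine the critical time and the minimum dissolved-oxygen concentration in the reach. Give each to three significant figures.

t_c ≈ 1.30 d; minimum DO ≈ 7.42 mg/L

Mixed DO = (26.4×9.45 + 3.70×3.03)/(26.4+3.70) = 260.7/30.10 = 8.661 mg/L.
Mixed L₀ = (26.4×4.68 + 3.70×46.6)/(30.10) = 296.0/30.10 = 9.833 mg/L.
Initial deficit D₀ = C_s − DO₀ = 10.2 − 8.661 = 1.539 mg/L.
t_c = (1/0.4390) ln[(0.815/0.376)(1 − 1.539×0.4390/(0.376×9.833))] = 2.278 × ln(1.771) = 1.302 d.
D_c = (0.376/0.815) × 9.833 × e^(−0.376×1.302) = 0.4613 × 9.833 × 0.6128 = 2.780 mg/L.
Minimum DO = 10.2 − 2.780 = 7.420 mg/L.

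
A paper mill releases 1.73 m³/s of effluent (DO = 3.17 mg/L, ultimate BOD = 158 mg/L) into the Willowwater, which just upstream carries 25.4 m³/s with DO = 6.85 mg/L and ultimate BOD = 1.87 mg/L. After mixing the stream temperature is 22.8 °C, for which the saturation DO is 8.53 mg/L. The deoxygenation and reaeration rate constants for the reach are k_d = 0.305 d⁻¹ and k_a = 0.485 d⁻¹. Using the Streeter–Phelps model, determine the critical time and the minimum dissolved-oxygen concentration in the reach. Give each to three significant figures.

t_c ≈ 2.02 d; minimum DO ≈ 4.51 mg/L

Mixed DO = (25.4×6.85 + 1.73×3.17)/(25.4+1.73) = 179.5/27.13 = 6.615 mg/L.
Mixed L₀ = (25.4×1.87 + 1.73×158)/(27.13) = 320.8/27.13 = 11.83 mg/L.
Initial deficit D₀ = C_s − DO₀ = 8.53 − 6.615 = 1.915 mg/L.
t_c = (1/0.1800) ln[(0.485/0.305)(1 − 1.915×0.1800/(0.305×11.83))] = 5.556 × ln(1.438) = 2.019 d.
D_c = (0.305/0.485) × 11.83 × e^(−0.305×2.019) = 0.6289 × 11.83 × 0.5402 = 4.018 mg/L.
Minimum DO = 8.53 − 4.018 = 4.512 mg/L.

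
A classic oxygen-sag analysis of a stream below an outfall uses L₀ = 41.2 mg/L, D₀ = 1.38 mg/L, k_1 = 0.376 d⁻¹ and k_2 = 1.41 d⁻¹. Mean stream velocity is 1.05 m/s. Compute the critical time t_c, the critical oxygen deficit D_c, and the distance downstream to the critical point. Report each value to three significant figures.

At the critical point dD/dt = 0, so k_1 L₀ e^(−k_1 t) = k_2 D. Substituting D(t) from the Streeter–Phelps equation and solving for t gives
t_c = ln[(k_2/k_1)(1 − D₀(k_2−k_1)/(k_1 L₀))] / (k_2−k_1).
Here k_2−k_1 = 1.034 d⁻¹ and 1 − D₀(k_2−k_1)/(k_1 L₀) = 1 − 1.38×1.034/(0.376×41.2) = 0.9079, so
t_c = ln(3.750 × 0.9079) / 1.034 = 1.225 / 1.034 = 1.185 d.
D_c = (k_1/k_2) L₀ e^(−k_1 t_c) = (0.376/1.41) × 41.2 × e^(−0.376×1.185) = 0.2667 × 41.2 × 0.6405 = 7.037 mg/L.
x_c = v t_c = 1.05 m/s × 1.185 d × 86400 s/d = 107500 m ≈ 107 km.

t_c ≈ 1.18 d; D_c ≈ 7.04 mg/L; x_c ≈ 107 km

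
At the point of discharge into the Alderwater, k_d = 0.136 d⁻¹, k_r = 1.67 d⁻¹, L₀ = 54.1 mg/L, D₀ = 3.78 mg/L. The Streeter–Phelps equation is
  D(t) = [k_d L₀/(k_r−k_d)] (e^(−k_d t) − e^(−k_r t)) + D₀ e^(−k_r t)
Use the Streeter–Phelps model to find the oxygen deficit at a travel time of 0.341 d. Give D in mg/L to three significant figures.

D ≈ 4.00 mg/L

k_d L₀/(k_r−k_d) = 0.136×54.1/(1.67−0.136) = 7.358/1.534 = 4.796 mg/L.
e^(−k_d t) = e^(−0.136×0.3410) = 0.9547; e^(−k_r t) = e^(−1.67×0.3410) = 0.5658.
D = 4.796 × (0.9547 − 0.5658) + 3.78 × 0.5658 = 1.865 + 2.139 = 4.004 mg/L.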